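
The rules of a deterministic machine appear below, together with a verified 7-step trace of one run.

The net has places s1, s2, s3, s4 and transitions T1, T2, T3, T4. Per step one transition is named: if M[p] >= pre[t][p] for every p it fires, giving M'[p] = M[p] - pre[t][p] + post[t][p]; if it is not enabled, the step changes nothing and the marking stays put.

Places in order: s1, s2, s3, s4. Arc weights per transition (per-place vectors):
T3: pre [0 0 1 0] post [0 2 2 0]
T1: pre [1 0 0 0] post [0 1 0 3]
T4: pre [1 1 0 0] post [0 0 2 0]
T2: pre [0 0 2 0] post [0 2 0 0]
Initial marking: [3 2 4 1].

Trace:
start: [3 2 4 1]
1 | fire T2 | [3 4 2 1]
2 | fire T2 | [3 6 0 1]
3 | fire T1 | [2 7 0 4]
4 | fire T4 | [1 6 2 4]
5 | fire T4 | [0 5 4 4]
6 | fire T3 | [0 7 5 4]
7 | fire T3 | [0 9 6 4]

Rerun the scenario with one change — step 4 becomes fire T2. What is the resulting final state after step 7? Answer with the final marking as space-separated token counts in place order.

(re-executing from step 4 with the substitution; state before step 4: [2 7 0 4])
4 | fire T2 | [2 7 0 4]
5 | fire T4 | [1 6 2 4]
6 | fire T3 | [1 8 3 4]
7 | fire T3 | [1 10 4 4]

1 10 4 4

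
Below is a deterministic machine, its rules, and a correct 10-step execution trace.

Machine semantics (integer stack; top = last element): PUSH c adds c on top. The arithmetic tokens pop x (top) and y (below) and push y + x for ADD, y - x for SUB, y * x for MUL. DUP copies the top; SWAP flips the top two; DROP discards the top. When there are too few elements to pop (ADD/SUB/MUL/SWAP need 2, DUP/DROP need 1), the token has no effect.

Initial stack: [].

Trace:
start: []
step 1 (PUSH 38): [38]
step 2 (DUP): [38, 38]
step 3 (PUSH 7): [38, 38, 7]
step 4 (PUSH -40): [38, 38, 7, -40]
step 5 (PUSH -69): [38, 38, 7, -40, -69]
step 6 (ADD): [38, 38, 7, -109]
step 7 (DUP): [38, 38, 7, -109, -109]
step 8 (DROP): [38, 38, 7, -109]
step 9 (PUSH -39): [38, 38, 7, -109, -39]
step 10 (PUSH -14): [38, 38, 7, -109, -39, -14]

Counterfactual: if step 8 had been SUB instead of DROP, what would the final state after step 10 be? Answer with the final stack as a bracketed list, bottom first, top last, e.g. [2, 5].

[38, 38, 7, 0, -39, -14]

(re-executing from step 8 with the substitution; state before step 8: [38, 38, 7, -109, -109])
step 8 (SUB): [38, 38, 7, 0]
step 9 (PUSH -39): [38, 38, 7, 0, -39]
step 10 (PUSH -14): [38, 38, 7, 0, -39, -14]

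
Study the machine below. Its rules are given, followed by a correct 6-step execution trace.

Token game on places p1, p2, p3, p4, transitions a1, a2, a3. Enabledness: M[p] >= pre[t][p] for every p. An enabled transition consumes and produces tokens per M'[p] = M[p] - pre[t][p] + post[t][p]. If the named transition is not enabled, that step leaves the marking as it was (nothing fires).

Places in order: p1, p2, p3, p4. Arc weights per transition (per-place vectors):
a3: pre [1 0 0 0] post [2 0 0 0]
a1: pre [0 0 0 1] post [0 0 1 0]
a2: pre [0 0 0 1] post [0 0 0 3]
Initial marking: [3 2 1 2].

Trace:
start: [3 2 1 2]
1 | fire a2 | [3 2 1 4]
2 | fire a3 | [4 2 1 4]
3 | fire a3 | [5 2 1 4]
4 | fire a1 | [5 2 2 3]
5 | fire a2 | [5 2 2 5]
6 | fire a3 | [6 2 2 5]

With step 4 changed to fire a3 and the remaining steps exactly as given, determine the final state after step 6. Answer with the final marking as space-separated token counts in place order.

(re-executing from step 4 with the substitution; state before step 4: [5 2 1 4])
4 | fire a3 | [6 2 1 4]
5 | fire a2 | [6 2 1 6]
6 | fire a3 | [7 2 1 6]

7 2 1 6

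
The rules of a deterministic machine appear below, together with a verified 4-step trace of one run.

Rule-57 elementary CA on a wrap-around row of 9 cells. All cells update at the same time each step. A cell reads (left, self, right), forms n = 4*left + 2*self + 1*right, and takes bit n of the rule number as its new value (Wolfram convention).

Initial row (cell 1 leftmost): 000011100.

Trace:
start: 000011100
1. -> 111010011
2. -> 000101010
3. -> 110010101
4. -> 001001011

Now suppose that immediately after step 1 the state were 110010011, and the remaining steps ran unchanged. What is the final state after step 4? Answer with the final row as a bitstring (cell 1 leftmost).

010010011

state after step 1 := 110010011
2. -> 001001010
3. -> 100100101
4. -> 010010011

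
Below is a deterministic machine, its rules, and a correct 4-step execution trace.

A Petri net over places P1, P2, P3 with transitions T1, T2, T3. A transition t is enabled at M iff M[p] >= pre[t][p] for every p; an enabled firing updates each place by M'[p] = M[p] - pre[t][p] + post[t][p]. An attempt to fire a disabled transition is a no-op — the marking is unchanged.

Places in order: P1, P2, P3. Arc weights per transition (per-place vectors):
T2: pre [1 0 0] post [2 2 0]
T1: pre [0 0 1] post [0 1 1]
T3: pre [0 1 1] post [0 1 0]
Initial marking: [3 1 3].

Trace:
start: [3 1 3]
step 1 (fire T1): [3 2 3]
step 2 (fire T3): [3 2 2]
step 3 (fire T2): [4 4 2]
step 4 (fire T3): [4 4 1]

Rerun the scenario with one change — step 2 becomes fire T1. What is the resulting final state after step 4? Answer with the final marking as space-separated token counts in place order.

(re-executing from step 2 with the substitution; state before step 2: [3 2 3])
step 2 (fire T1): [3 3 3]
step 3 (fire T2): [4 5 3]
step 4 (fire T3): [4 5 2]

4 5 2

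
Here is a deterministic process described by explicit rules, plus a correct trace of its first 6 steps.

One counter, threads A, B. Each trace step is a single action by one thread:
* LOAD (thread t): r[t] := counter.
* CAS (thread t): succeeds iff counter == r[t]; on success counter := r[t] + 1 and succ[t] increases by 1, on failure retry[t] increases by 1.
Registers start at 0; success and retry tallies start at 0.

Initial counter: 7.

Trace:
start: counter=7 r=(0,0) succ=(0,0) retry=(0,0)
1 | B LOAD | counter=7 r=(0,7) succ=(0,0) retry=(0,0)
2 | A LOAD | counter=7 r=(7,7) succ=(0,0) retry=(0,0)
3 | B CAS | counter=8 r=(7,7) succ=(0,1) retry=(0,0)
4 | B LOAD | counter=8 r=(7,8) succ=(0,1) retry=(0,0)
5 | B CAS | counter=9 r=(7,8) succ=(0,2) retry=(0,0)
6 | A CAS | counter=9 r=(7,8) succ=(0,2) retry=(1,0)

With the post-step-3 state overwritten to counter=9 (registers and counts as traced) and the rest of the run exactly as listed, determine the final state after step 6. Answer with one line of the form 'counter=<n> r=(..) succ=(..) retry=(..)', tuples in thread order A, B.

counter=10 r=(7,9) succ=(0,2) retry=(1,0)

state after step 3 := counter=9 r=(7,7) succ=(0,1) retry=(0,0)
4 | B LOAD | counter=9 r=(7,9) succ=(0,1) retry=(0,0)
5 | B CAS | counter=10 r=(7,9) succ=(0,2) retry=(0,0)
6 | A CAS | counter=10 r=(7,9) succ=(0,2) retry=(1,0)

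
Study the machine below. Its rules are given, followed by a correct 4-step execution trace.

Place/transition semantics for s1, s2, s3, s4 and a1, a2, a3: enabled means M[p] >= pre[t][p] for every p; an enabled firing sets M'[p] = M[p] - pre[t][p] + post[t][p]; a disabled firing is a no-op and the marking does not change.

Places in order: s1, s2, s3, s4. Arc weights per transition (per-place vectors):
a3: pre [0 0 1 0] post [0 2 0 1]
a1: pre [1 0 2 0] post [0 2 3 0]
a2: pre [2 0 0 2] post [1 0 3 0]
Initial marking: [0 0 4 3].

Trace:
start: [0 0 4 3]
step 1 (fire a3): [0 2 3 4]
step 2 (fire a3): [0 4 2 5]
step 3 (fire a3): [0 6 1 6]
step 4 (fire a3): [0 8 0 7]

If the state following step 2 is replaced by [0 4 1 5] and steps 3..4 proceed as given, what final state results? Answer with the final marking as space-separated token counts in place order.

0 6 0 6

state after step 2 := [0 4 1 5]
step 3 (fire a3): [0 6 0 6]
step 4 (fire a3): [0 6 0 6]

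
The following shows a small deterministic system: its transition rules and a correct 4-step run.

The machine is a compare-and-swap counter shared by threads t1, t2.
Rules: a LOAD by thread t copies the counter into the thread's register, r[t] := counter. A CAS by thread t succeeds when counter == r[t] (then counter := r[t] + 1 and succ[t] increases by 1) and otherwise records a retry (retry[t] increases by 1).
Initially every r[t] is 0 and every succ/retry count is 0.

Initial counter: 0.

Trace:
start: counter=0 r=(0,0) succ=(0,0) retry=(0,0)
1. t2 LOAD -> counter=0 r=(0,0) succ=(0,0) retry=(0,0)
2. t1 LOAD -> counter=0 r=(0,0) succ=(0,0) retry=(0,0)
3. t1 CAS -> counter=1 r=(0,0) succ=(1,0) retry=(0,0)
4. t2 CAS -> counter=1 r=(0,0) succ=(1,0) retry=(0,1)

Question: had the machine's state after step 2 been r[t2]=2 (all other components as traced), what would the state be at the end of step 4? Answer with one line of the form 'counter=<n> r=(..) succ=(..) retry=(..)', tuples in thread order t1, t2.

counter=1 r=(0,2) succ=(1,0) retry=(0,1)

state after step 2 := counter=0 r=(0,2) succ=(0,0) retry=(0,0)
3. t1 CAS -> counter=1 r=(0,2) succ=(1,0) retry=(0,0)
4. t2 CAS -> counter=1 r=(0,2) succ=(1,0) retry=(0,1)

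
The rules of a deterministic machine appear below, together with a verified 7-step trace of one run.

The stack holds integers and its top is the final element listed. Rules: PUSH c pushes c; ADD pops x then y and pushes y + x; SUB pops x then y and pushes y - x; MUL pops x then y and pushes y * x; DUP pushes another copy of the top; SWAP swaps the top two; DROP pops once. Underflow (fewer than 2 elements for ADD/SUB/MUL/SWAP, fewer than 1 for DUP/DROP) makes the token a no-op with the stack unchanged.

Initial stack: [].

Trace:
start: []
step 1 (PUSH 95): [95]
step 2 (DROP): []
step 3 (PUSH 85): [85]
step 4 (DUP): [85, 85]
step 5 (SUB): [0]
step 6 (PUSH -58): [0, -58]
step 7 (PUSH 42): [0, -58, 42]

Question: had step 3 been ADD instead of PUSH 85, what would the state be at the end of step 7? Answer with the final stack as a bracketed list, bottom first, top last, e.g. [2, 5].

[-58, 42]

(re-executing from step 3 with the substitution; state before step 3: [])
step 3 (ADD): []
step 4 (DUP): []
step 5 (SUB): []
step 6 (PUSH -58): [-58]
step 7 (PUSH 42): [-58, 42]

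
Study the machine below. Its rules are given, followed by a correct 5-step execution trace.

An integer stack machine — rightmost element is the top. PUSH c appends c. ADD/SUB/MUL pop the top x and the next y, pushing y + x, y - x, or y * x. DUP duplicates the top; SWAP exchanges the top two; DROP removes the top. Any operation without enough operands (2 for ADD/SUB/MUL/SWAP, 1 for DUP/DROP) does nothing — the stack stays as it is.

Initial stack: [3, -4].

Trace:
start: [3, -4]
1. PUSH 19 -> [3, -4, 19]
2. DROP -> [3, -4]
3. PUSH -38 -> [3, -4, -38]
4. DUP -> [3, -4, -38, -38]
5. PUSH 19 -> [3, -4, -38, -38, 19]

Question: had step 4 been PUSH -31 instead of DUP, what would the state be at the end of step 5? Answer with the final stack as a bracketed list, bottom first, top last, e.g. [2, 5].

[3, -4, -38, -31, 19]

(re-executing from step 4 with the substitution; state before step 4: [3, -4, -38])
4. PUSH -31 -> [3, -4, -38, -31]
5. PUSH 19 -> [3, -4, -38, -31, 19]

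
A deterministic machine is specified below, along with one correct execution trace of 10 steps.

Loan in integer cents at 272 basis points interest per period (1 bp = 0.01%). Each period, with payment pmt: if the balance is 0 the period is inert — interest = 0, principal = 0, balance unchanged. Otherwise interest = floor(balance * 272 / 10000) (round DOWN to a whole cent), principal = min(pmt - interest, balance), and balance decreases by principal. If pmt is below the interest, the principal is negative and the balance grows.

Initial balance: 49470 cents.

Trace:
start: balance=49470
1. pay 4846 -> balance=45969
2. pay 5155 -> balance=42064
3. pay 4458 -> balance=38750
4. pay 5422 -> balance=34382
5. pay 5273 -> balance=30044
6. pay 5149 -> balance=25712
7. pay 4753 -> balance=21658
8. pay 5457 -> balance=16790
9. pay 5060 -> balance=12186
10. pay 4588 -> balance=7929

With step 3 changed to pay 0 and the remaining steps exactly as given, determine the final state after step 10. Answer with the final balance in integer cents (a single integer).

(re-executing from step 3 with the substitution; state before step 3: balance=42064)
3. pay 0 -> balance=43208
4. pay 5422 -> balance=38961
5. pay 5273 -> balance=34747
6. pay 5149 -> balance=30543
7. pay 4753 -> balance=26620
8. pay 5457 -> balance=21887
9. pay 5060 -> balance=17422
10. pay 4588 -> balance=13307

13307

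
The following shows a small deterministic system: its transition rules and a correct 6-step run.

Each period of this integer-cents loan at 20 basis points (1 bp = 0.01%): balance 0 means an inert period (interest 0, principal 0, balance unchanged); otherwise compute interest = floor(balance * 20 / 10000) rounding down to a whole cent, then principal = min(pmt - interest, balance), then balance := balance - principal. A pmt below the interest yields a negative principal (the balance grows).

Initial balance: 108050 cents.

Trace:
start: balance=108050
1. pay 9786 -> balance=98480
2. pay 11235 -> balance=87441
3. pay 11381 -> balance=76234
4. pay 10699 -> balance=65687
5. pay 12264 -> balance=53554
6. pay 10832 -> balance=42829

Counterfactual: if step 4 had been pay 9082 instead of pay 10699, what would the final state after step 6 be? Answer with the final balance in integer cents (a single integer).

(re-executing from step 4 with the substitution; state before step 4: balance=76234)
4. pay 9082 -> balance=67304
5. pay 12264 -> balance=55174
6. pay 10832 -> balance=44452

44452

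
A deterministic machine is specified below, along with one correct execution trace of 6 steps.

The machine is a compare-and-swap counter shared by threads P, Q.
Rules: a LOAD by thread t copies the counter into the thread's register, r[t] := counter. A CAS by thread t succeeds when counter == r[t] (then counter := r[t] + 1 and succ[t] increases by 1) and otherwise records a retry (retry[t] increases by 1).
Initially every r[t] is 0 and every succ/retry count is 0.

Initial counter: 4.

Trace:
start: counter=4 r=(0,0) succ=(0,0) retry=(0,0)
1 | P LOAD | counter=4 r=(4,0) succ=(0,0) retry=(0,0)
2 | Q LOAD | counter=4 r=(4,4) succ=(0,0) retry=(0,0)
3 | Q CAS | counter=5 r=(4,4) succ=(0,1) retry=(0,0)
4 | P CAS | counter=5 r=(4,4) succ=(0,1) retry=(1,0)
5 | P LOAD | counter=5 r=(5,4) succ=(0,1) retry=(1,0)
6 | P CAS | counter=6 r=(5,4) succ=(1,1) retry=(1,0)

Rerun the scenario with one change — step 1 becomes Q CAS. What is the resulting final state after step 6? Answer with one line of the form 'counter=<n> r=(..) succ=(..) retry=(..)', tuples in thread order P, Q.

counter=6 r=(5,4) succ=(1,1) retry=(1,1)

(re-executing from step 1 with the substitution; state before step 1: counter=4 r=(0,0) succ=(0,0) retry=(0,0))
1 | Q CAS | counter=4 r=(0,0) succ=(0,0) retry=(0,1)
2 | Q LOAD | counter=4 r=(0,4) succ=(0,0) retry=(0,1)
3 | Q CAS | counter=5 r=(0,4) succ=(0,1) retry=(0,1)
4 | P CAS | counter=5 r=(0,4) succ=(0,1) retry=(1,1)
5 | P LOAD | counter=5 r=(5,4) succ=(0,1) retry=(1,1)
6 | P CAS | counter=6 r=(5,4) succ=(1,1) retry=(1,1)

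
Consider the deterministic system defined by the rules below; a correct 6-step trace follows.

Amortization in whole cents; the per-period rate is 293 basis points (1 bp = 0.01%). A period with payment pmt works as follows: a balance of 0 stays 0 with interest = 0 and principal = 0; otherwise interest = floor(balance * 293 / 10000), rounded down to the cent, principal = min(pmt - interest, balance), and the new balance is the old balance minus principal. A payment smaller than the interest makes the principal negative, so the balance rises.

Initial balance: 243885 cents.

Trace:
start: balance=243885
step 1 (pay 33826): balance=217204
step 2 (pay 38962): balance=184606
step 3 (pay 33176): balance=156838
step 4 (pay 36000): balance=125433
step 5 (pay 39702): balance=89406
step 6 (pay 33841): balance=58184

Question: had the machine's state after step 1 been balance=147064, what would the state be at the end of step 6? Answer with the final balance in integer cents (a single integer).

state after step 1 := balance=147064
step 2 (pay 38962): balance=112410
step 3 (pay 33176): balance=82527
step 4 (pay 36000): balance=48945
step 5 (pay 39702): balance=10677
step 6 (pay 33841): balance=0

0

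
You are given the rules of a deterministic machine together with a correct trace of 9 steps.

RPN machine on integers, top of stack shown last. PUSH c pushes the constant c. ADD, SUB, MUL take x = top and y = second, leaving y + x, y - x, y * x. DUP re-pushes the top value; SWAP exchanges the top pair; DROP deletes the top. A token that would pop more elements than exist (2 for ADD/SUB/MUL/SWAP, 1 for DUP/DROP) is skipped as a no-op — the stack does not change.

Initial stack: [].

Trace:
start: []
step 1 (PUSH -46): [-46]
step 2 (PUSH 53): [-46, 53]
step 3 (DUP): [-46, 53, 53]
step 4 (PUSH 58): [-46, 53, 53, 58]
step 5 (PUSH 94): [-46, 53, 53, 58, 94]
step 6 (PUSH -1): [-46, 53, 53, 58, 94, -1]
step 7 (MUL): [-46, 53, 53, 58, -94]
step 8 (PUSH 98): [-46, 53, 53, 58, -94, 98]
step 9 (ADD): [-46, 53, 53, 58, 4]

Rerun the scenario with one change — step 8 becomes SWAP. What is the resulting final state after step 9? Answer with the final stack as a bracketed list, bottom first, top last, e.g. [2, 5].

(re-executing from step 8 with the substitution; state before step 8: [-46, 53, 53, 58, -94])
step 8 (SWAP): [-46, 53, 53, -94, 58]
step 9 (ADD): [-46, 53, 53, -36]

[-46, 53, 53, -36]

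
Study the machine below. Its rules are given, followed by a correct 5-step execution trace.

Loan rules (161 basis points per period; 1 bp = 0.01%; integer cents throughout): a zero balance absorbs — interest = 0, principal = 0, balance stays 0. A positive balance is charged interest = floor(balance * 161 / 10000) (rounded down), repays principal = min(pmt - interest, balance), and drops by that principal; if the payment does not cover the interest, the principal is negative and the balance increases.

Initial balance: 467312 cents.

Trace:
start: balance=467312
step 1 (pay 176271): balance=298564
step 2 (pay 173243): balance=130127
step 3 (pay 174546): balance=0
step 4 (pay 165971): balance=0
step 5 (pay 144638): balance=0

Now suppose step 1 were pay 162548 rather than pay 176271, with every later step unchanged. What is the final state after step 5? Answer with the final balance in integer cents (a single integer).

0

(re-executing from step 1 with the substitution; state before step 1: balance=467312)
step 1 (pay 162548): balance=312287
step 2 (pay 173243): balance=144071
step 3 (pay 174546): balance=0
step 4 (pay 165971): balance=0
step 5 (pay 144638): balance=0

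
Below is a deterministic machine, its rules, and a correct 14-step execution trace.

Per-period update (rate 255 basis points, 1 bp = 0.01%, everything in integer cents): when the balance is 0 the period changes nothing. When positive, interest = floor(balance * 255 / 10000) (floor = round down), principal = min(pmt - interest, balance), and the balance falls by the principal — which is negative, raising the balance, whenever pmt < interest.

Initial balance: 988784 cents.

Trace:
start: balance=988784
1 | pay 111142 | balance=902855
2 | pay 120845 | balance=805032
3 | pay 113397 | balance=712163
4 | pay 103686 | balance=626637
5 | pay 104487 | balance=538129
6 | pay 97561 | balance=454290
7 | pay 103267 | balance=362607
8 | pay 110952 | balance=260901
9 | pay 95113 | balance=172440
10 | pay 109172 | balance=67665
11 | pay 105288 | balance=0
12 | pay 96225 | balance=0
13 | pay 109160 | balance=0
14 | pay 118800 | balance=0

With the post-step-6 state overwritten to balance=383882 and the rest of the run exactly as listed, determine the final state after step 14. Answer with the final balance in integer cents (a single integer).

0

state after step 6 := balance=383882
7 | pay 103267 | balance=290403
8 | pay 110952 | balance=186856
9 | pay 95113 | balance=96507
10 | pay 109172 | balance=0
11 | pay 105288 | balance=0
12 | pay 96225 | balance=0
13 | pay 109160 | balance=0
14 | pay 118800 | balance=0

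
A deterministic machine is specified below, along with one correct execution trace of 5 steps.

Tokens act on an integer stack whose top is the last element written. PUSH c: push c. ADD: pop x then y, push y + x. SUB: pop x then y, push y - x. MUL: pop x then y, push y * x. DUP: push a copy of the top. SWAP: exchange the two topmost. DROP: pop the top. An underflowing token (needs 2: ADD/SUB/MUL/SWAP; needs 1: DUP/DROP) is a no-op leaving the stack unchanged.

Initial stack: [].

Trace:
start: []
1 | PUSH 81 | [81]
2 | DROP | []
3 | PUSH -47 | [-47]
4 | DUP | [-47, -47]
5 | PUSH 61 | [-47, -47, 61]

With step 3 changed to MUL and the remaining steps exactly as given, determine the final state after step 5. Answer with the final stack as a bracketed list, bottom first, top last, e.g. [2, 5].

[61]

(re-executing from step 3 with the substitution; state before step 3: [])
3 | MUL | []
4 | DUP | []
5 | PUSH 61 | [61]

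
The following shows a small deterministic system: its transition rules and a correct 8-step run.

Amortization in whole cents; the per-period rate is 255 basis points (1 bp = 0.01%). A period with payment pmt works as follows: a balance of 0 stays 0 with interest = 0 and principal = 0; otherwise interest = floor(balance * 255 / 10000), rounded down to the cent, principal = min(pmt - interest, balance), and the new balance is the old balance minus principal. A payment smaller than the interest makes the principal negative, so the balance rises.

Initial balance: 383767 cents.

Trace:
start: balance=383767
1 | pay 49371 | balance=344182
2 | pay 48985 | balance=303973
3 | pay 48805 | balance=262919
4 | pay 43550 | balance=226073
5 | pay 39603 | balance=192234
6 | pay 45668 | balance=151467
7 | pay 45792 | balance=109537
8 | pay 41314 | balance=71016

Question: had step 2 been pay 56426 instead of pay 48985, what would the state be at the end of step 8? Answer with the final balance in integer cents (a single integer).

(re-executing from step 2 with the substitution; state before step 2: balance=344182)
2 | pay 56426 | balance=296532
3 | pay 48805 | balance=255288
4 | pay 43550 | balance=218247
5 | pay 39603 | balance=184209
6 | pay 45668 | balance=143238
7 | pay 45792 | balance=101098
8 | pay 41314 | balance=62361

62361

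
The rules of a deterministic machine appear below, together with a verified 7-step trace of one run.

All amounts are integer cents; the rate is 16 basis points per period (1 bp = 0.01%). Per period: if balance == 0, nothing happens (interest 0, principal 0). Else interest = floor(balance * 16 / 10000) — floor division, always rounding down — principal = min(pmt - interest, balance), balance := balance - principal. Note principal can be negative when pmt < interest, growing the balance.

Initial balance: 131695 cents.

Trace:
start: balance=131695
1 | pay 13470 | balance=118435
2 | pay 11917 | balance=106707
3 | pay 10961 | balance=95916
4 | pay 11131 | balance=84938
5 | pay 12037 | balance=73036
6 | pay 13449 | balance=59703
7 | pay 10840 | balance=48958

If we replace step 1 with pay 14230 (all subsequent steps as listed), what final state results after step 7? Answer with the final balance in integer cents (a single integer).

48192

(re-executing from step 1 with the substitution; state before step 1: balance=131695)
1 | pay 14230 | balance=117675
2 | pay 11917 | balance=105946
3 | pay 10961 | balance=95154
4 | pay 11131 | balance=84175
5 | pay 12037 | balance=72272
6 | pay 13449 | balance=58938
7 | pay 10840 | balance=48192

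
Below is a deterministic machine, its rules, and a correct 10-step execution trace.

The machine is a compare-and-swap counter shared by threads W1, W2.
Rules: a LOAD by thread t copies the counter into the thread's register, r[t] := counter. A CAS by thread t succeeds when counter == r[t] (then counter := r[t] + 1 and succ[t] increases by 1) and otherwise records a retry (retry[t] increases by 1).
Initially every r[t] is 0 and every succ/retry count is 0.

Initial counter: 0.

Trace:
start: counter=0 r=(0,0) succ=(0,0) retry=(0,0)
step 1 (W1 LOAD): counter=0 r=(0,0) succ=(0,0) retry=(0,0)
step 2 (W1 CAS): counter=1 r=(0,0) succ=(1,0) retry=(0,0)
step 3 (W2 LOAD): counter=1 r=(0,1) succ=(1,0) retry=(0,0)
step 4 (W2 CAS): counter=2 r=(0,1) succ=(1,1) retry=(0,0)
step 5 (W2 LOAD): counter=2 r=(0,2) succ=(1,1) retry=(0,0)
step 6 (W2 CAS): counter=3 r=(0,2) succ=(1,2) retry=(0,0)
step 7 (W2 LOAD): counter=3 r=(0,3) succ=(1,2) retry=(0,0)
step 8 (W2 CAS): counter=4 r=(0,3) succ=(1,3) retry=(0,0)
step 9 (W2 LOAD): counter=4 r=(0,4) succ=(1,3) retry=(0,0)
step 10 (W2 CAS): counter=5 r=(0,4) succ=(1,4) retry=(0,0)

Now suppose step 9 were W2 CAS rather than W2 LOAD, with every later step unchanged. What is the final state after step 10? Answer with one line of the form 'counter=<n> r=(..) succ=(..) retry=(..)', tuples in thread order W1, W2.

(re-executing from step 9 with the substitution; state before step 9: counter=4 r=(0,3) succ=(1,3) retry=(0,0))
step 9 (W2 CAS): counter=4 r=(0,3) succ=(1,3) retry=(0,1)
step 10 (W2 CAS): counter=4 r=(0,3) succ=(1,3) retry=(0,2)

counter=4 r=(0,3) succ=(1,3) retry=(0,2)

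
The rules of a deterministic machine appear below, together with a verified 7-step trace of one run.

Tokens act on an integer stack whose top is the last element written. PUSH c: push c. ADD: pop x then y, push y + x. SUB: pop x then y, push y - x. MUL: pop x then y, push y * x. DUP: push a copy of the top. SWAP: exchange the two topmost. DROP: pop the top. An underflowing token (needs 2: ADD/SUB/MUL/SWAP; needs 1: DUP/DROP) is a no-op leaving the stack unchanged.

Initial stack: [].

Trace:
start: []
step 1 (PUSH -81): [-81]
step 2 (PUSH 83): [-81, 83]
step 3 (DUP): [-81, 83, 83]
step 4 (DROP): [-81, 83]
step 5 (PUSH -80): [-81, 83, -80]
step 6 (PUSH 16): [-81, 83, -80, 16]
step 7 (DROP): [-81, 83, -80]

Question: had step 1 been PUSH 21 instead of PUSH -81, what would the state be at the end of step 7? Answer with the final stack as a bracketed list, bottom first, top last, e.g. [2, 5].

(re-executing from step 1 with the substitution; state before step 1: [])
step 1 (PUSH 21): [21]
step 2 (PUSH 83): [21, 83]
step 3 (DUP): [21, 83, 83]
step 4 (DROP): [21, 83]
step 5 (PUSH -80): [21, 83, -80]
step 6 (PUSH 16): [21, 83, -80, 16]
step 7 (DROP): [21, 83, -80]

[21, 83, -80]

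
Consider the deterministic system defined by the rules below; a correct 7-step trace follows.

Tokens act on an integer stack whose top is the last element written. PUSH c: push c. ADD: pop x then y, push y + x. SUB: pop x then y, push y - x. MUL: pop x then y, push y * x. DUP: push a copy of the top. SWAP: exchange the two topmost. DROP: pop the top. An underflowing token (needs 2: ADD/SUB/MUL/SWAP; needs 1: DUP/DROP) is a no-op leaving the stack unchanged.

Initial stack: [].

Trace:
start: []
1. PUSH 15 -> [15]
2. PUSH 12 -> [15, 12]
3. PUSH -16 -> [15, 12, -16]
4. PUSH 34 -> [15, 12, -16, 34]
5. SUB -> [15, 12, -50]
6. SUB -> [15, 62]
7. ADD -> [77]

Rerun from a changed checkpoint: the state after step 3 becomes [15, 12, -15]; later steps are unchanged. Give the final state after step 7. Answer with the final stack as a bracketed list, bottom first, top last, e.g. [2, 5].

state after step 3 := [15, 12, -15]
4. PUSH 34 -> [15, 12, -15, 34]
5. SUB -> [15, 12, -49]
6. SUB -> [15, 61]
7. ADD -> [76]

[76]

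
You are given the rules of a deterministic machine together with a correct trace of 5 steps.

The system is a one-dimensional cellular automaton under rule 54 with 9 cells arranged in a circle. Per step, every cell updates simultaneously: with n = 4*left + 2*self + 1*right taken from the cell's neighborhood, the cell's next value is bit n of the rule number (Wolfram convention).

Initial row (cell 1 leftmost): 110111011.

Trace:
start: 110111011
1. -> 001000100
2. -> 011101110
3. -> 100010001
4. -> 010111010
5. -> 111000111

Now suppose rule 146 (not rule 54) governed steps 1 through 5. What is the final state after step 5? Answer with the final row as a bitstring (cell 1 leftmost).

101000101

(re-executing steps 1..5 under rule 146; state before step 1: 110111011)
1. -> 100010001
2. -> 010101010
3. -> 100000001
4. -> 010000010
5. -> 101000101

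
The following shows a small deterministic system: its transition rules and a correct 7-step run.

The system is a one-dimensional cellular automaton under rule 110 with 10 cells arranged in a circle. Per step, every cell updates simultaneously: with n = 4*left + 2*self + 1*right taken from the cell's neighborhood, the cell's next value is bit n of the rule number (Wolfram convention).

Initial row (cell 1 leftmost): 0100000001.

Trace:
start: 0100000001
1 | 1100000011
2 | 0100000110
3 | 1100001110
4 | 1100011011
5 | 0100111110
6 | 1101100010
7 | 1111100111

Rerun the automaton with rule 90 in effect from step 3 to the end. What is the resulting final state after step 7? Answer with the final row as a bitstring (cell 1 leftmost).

(re-executing steps 3..7 under rule 90; state before step 3: 0100000110)
3 | 1010001111
4 | 1001011000
5 | 0110011101
6 | 0111110100
7 | 1100010010

1100010010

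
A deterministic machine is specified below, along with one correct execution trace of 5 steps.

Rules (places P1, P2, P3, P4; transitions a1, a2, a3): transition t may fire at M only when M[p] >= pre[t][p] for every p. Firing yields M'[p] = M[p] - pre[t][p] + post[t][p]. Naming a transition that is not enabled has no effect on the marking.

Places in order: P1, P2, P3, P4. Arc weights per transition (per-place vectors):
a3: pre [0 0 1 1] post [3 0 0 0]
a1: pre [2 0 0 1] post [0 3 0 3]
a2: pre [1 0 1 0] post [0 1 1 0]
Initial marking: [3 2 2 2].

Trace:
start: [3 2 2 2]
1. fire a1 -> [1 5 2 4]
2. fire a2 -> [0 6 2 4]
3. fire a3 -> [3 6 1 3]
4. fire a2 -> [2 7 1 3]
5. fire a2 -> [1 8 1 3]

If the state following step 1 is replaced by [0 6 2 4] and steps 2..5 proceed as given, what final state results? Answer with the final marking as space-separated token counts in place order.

1 8 1 3

state after step 1 := [0 6 2 4]
2. fire a2 -> [0 6 2 4]
3. fire a3 -> [3 6 1 3]
4. fire a2 -> [2 7 1 3]
5. fire a2 -> [1 8 1 3]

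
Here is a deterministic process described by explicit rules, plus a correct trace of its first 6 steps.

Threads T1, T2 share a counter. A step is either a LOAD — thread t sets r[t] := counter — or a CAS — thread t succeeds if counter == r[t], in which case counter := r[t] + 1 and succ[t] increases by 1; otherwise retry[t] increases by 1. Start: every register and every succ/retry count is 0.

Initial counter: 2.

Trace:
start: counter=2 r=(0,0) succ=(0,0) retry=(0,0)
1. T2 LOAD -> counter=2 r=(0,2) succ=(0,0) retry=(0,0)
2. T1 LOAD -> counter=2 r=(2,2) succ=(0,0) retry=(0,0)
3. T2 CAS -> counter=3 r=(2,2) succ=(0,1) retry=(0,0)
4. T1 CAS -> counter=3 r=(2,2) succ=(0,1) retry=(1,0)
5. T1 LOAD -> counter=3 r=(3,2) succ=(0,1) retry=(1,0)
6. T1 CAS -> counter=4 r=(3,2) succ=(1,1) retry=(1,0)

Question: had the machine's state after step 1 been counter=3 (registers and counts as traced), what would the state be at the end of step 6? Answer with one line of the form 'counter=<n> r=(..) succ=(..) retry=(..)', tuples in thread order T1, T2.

counter=5 r=(4,2) succ=(2,0) retry=(0,1)

state after step 1 := counter=3 r=(0,2) succ=(0,0) retry=(0,0)
2. T1 LOAD -> counter=3 r=(3,2) succ=(0,0) retry=(0,0)
3. T2 CAS -> counter=3 r=(3,2) succ=(0,0) retry=(0,1)
4. T1 CAS -> counter=4 r=(3,2) succ=(1,0) retry=(0,1)
5. T1 LOAD -> counter=4 r=(4,2) succ=(1,0) retry=(0,1)
6. T1 CAS -> counter=5 r=(4,2) succ=(2,0) retry=(0,1)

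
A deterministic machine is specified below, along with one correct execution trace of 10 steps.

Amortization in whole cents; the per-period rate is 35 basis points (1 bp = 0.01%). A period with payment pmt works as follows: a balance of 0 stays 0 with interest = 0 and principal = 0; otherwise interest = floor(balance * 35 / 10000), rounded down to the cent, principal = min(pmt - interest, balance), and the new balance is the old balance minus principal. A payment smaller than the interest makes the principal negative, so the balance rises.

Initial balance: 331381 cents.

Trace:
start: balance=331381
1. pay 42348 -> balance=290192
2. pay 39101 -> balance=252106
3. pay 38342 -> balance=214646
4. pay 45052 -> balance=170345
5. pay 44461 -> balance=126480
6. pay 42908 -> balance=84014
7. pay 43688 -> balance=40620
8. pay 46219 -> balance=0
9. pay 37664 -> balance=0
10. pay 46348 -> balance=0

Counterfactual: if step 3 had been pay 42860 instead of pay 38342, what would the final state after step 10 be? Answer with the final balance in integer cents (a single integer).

0

(re-executing from step 3 with the substitution; state before step 3: balance=252106)
3. pay 42860 -> balance=210128
4. pay 45052 -> balance=165811
5. pay 44461 -> balance=121930
6. pay 42908 -> balance=79448
7. pay 43688 -> balance=36038
8. pay 46219 -> balance=0
9. pay 37664 -> balance=0
10. pay 46348 -> balance=0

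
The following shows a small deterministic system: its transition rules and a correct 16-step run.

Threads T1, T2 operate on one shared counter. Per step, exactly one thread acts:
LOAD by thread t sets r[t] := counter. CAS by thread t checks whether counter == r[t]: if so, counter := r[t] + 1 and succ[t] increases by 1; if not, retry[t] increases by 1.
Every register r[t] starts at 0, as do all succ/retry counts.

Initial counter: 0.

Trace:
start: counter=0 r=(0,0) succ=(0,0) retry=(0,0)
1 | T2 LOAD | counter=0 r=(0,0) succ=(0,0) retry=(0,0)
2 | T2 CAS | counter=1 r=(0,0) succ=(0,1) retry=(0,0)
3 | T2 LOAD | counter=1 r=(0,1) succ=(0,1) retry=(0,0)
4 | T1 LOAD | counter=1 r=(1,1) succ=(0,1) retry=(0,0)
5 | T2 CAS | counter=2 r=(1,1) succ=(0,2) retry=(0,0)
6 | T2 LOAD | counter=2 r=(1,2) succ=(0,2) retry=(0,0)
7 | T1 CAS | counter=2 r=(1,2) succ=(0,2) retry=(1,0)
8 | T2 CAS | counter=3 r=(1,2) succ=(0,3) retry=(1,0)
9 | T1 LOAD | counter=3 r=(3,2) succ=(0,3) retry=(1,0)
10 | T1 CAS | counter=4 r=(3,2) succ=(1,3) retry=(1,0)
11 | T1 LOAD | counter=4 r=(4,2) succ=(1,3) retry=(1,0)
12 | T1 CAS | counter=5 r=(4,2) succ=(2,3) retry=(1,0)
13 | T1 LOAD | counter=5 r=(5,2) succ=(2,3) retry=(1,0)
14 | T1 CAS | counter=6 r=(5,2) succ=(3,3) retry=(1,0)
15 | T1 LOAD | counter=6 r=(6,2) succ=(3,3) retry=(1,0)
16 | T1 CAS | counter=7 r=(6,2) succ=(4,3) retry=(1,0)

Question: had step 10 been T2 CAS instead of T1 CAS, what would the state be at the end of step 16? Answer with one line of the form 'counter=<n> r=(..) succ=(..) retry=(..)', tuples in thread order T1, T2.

counter=6 r=(5,2) succ=(3,3) retry=(1,1)

(re-executing from step 10 with the substitution; state before step 10: counter=3 r=(3,2) succ=(0,3) retry=(1,0))
10 | T2 CAS | counter=3 r=(3,2) succ=(0,3) retry=(1,1)
11 | T1 LOAD | counter=3 r=(3,2) succ=(0,3) retry=(1,1)
12 | T1 CAS | counter=4 r=(3,2) succ=(1,3) retry=(1,1)
13 | T1 LOAD | counter=4 r=(4,2) succ=(1,3) retry=(1,1)
14 | T1 CAS | counter=5 r=(4,2) succ=(2,3) retry=(1,1)
15 | T1 LOAD | counter=5 r=(5,2) succ=(2,3) retry=(1,1)
16 | T1 CAS | counter=6 r=(5,2) succ=(3,3) retry=(1,1)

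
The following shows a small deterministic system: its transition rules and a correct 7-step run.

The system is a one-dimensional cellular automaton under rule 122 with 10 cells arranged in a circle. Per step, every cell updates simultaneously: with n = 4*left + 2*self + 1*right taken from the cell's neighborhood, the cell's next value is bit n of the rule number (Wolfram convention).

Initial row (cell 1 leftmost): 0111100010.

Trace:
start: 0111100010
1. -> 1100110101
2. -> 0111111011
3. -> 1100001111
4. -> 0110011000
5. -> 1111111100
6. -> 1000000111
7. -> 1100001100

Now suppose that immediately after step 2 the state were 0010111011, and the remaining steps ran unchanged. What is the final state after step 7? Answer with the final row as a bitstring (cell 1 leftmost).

state after step 2 := 0010111011
3. -> 1101101111
4. -> 0111111000
5. -> 1100001100
6. -> 1110011111
7. -> 0011110000

0011110000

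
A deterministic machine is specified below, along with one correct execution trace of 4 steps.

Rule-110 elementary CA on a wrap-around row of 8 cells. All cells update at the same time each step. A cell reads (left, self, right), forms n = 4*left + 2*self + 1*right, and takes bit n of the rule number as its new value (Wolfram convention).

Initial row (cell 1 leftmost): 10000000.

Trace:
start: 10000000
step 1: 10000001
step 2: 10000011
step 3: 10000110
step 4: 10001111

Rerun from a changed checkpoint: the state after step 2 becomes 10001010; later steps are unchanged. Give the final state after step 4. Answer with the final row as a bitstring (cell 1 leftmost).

10110000

state after step 2 := 10001010
step 3: 10011111
step 4: 10110000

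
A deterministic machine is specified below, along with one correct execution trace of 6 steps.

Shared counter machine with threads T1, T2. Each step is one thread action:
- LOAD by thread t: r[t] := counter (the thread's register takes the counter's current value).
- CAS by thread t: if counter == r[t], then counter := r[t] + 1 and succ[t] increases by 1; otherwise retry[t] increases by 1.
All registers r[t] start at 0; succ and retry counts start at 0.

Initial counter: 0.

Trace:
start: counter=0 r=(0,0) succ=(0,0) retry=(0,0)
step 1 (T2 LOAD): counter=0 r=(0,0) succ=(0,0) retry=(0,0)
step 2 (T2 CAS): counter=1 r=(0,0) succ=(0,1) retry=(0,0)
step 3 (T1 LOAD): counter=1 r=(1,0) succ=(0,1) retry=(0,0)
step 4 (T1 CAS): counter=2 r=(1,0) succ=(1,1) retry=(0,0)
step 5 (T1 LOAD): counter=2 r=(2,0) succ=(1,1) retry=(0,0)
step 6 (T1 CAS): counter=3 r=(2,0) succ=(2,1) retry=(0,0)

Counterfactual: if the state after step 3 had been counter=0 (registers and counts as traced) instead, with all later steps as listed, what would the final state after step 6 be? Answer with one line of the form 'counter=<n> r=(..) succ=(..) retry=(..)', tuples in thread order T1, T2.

counter=1 r=(0,0) succ=(1,1) retry=(1,0)

state after step 3 := counter=0 r=(1,0) succ=(0,1) retry=(0,0)
step 4 (T1 CAS): counter=0 r=(1,0) succ=(0,1) retry=(1,0)
step 5 (T1 LOAD): counter=0 r=(0,0) succ=(0,1) retry=(1,0)
step 6 (T1 CAS): counter=1 r=(0,0) succ=(1,1) retry=(1,0)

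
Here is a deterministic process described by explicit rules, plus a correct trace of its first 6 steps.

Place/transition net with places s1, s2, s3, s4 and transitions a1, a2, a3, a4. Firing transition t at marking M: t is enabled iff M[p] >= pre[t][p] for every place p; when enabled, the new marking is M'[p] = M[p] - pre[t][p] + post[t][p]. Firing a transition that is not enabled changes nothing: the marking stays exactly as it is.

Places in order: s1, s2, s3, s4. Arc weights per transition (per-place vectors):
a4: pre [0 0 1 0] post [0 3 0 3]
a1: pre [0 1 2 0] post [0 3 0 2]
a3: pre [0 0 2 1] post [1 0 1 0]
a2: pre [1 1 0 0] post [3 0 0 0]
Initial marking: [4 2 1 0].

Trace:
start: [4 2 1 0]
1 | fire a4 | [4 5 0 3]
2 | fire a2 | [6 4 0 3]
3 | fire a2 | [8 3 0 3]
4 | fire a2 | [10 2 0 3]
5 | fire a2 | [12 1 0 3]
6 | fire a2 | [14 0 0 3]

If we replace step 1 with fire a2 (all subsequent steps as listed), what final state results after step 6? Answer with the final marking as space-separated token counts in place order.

8 0 1 0

(re-executing from step 1 with the substitution; state before step 1: [4 2 1 0])
1 | fire a2 | [6 1 1 0]
2 | fire a2 | [8 0 1 0]
3 | fire a2 | [8 0 1 0]
4 | fire a2 | [8 0 1 0]
5 | fire a2 | [8 0 1 0]
6 | fire a2 | [8 0 1 0]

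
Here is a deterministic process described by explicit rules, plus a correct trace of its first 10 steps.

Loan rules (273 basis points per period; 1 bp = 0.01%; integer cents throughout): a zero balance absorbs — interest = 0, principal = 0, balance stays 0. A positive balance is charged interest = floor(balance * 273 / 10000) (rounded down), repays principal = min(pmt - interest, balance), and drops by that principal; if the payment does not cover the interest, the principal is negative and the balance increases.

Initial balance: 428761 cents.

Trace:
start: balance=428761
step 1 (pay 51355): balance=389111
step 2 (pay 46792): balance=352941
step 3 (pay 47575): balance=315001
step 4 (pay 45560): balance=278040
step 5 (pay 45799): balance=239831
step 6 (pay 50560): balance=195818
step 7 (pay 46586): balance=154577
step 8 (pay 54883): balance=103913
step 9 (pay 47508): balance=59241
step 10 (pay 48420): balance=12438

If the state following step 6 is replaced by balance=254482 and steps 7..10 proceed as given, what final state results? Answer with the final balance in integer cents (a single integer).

state after step 6 := balance=254482
step 7 (pay 46586): balance=214843
step 8 (pay 54883): balance=165825
step 9 (pay 47508): balance=122844
step 10 (pay 48420): balance=77777

77777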